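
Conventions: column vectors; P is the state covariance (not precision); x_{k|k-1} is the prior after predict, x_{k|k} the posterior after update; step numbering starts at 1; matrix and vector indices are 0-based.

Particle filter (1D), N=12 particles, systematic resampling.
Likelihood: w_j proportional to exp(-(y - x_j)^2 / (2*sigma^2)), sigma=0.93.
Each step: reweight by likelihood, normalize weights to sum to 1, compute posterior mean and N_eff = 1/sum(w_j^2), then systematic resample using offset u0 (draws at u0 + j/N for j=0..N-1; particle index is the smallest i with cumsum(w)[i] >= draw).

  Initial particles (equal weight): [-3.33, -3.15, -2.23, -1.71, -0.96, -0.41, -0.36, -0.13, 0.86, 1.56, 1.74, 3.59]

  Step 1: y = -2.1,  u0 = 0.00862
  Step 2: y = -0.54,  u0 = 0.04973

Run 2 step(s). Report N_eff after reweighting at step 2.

N_eff = 6.4314

step 1: w=[0.1097, 0.1390, 0.2605, 0.2409, 0.1241, 0.0505, 0.0457, 0.0279, 0.0017, 0.0001, 0.0001, 0.0000]  mean=-1.9541  Neff=5.6171  idx=[0, 0, 1, 2, 2, 2, 2, 3, 3, 4, 4, 6]
step 2: w=[0.0025, 0.0025, 0.0043, 0.0426, 0.0426, 0.0426, 0.0426, 0.1006, 0.1006, 0.2005, 0.2005, 0.2180]  mean=-1.2178  Neff=6.4314  idx=[3, 5, 7, 8, 9, 9, 9, 10, 10, 11, 11, 11]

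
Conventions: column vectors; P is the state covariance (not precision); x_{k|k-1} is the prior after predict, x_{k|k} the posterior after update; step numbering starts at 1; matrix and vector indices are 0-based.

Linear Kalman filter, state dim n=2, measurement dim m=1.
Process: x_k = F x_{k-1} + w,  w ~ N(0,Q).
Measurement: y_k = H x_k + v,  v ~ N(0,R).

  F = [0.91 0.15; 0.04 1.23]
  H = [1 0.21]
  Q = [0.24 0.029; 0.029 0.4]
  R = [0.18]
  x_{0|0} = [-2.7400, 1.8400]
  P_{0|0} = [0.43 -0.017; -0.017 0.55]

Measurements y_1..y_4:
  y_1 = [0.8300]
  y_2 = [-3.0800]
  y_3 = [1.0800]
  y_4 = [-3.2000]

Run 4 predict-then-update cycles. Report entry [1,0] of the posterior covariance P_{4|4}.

P_post[1,0] = -0.3149

step 1: x^-=[-2.2174, 2.1536]  P^-=[0.6038 0.1270; 0.1270 1.2311]  S=[0.8914]  K=[0.7073; 0.4325]  nu=[2.5951]  x^+=[-0.3820, 3.2759]  P^+=[0.1579 -0.1457; -0.1457 1.0644]
step 2: x^-=[0.1438, 4.0141]  P^-=[0.3549 0.0672; 0.0672 1.9962]  S=[0.6512]  K=[0.5667; 0.7469]  nu=[-4.0668]  x^+=[-2.1609, 0.9765]  P^+=[0.1458 -0.2085; -0.2085 1.6329]
step 3: x^-=[-1.8200, 1.1146]  P^-=[0.3406 0.1010; 0.1010 2.8501]  S=[0.6887]  K=[0.5253; 1.0158]  nu=[2.6659]  x^+=[-0.4195, 3.8226]  P^+=[0.1505 -0.2665; -0.2665 2.1396]
step 4: x^-=[0.1916, 4.6850]  P^-=[0.3400 0.1294; 0.1294 3.6110]  S=[0.7336]  K=[0.5005; 1.2100]  nu=[-4.3754]  x^+=[-1.9985, -0.6093]  P^+=[0.1562 -0.3149; -0.3149 2.5369]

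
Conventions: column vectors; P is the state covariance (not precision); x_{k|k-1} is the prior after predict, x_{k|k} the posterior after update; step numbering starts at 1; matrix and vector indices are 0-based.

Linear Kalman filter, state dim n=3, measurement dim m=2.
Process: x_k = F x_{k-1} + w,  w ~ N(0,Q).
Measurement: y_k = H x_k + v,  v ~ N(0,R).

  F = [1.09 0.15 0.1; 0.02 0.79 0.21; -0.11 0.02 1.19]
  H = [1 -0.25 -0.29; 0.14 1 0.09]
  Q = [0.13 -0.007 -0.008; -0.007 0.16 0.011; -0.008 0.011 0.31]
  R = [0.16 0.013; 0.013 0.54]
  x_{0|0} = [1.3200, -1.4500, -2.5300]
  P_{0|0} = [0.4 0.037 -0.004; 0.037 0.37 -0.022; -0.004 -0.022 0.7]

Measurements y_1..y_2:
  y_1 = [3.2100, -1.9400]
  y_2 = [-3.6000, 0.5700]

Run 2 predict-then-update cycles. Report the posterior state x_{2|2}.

x_post = [-1.9371, -0.6014, -0.7786]

step 1: x^-=[0.9683, -1.6504, -3.1849]  P^-=[0.6311 0.0889 0.0195; 0.0889 0.4158 0.1669; 0.0195 0.1669 1.3061]  S=[0.8954 -0.0021; -0.0021 1.0342]  K=[0.6741 0.1745; -0.0699 0.4285; -0.4472 0.2768]  nu=[0.9055, -0.1385]  x^+=[1.5545, -1.7730, -3.6281]  P^+=[0.1932 0.0543 0.2397; 0.0543 0.2214 0.0158; 0.2397 0.0158 1.0473]
step 2: x^-=[1.0657, -2.1315, -4.5239]  P^-=[0.4455 0.1495 0.4056; 0.1495 0.3534 0.2862; 0.4056 0.2862 1.7333]  S=[0.5049 0.0166; 0.0166 1.0198]  K=[0.5677 0.2343; -0.0563 0.3933; -0.3503 0.4950]  nu=[-6.5105, 2.9595]  x^+=[-1.9371, -0.6014, -0.7786]  P^+=[0.2224 0.0682 0.3844; 0.0682 0.1949 0.0805; 0.3844 0.0805 1.4272]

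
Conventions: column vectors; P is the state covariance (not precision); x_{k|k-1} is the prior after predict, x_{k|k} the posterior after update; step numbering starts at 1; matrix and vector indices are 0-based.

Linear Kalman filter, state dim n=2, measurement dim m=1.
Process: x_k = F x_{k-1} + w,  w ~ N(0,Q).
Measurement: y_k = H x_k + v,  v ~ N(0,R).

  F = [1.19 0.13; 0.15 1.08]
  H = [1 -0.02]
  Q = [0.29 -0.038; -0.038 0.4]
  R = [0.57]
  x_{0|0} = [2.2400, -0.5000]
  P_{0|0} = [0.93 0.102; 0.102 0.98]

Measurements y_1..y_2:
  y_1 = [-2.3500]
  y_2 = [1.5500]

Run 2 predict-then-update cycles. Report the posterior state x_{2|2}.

step 1: x^-=[2.6006, -0.2040]  P^-=[1.6551 0.3987; 0.3987 1.5970]  S=[2.2098]  K=[0.7454; 0.1660]  nu=[-4.9547]  x^+=[-1.0925, -1.0263]  P^+=[0.4274 0.1253; 0.1253 1.5362]
step 2: x^-=[-1.4335, -1.2723]  P^-=[0.9599 0.4175; 0.4175 2.2420]  S=[1.5141]  K=[0.6285; 0.2461]  nu=[2.9580]  x^+=[0.4256, -0.5443]  P^+=[0.3619 0.1833; 0.1833 2.1503]

x_post = [0.4256, -0.5443]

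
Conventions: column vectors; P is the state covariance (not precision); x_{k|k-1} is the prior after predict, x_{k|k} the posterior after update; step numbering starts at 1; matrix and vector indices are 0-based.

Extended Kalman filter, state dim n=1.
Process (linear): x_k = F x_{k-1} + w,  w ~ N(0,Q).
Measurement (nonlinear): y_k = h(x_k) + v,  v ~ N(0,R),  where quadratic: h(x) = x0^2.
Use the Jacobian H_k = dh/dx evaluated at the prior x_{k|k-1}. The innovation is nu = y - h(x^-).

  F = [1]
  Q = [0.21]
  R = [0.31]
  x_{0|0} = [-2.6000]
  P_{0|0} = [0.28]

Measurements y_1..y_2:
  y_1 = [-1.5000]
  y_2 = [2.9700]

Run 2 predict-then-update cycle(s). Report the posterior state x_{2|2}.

step 1: x^-=[-2.6000]  P^-=[0.4900]  H_jac=[-5.2000]  S=[13.5596]  K=[-0.1879]  nu=[-8.2600]  x^+=[-1.0479]  P^+=[0.0112]
step 2: x^-=[-1.0479]  P^-=[0.2212]  H_jac=[-2.0957]  S=[1.2815]  K=[-0.3617]  nu=[1.8720]  x^+=[-1.7250]  P^+=[0.0535]

x_post = [-1.7250]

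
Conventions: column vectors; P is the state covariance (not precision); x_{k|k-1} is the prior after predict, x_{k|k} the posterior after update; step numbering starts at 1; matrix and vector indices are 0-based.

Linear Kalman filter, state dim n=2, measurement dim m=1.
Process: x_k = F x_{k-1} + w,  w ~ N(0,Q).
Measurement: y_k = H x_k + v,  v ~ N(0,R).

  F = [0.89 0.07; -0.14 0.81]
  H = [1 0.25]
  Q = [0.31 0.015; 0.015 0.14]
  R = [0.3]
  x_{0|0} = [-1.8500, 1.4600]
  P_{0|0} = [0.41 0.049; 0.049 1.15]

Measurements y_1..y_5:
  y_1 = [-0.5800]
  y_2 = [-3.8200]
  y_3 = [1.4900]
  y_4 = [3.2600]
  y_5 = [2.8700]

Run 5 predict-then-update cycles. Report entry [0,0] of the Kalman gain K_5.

K[0,0] = 0.5817

step 1: x^-=[-1.5443, 1.4416]  P^-=[0.6465 0.0640; 0.0640 0.8914]  S=[1.0342]  K=[0.6406; 0.2773]  nu=[0.6039]  x^+=[-1.1575, 1.6091]  P^+=[0.2221 -0.1198; -0.1198 0.8119]
step 2: x^-=[-0.9175, 1.4654]  P^-=[0.4750 -0.0518; -0.0518 0.7042]  S=[0.7931]  K=[0.5826; 0.1566]  nu=[-3.2689]  x^+=[-2.8219, 0.9533]  P^+=[0.2058 -0.1242; -0.1242 0.6847]
step 3: x^-=[-2.4447, 1.1673]  P^-=[0.4609 -0.0601; -0.0601 0.6215]  S=[0.7697]  K=[0.5793; 0.1237]  nu=[3.6429]  x^+=[-0.3344, 1.6180]  P^+=[0.2026 -0.1153; -0.1153 0.6097]
step 4: x^-=[-0.1843, 1.3574]  P^-=[0.4591 -0.0577; -0.0577 0.5701]  S=[0.7659]  K=[0.5806; 0.1108]  nu=[3.1050]  x^+=[1.6184, 1.7014]  P^+=[0.2009 -0.1069; -0.1069 0.5607]
step 5: x^-=[1.5595, 1.1516]  P^-=[0.4586 -0.0543; -0.0543 0.5361]  S=[0.7649]  K=[0.5817; 0.1042]  nu=[1.0226]  x^+=[2.1544, 1.2582]  P^+=[0.1997 -0.1007; -0.1007 0.5278]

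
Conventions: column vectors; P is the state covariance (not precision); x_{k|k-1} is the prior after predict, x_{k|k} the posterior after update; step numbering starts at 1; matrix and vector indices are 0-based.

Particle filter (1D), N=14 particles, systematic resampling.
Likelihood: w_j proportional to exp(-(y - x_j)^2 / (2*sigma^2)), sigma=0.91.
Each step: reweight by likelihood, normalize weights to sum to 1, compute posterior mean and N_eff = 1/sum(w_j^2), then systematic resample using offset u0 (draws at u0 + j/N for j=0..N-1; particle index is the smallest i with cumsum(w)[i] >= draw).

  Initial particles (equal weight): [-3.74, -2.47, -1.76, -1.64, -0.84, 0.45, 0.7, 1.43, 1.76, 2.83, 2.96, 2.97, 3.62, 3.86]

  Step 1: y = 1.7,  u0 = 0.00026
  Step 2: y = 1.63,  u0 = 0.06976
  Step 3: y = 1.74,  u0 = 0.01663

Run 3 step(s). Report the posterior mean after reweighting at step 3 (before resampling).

step 1: w=[0.0000, 0.0000, 0.0002, 0.0003, 0.0047, 0.0904, 0.1270, 0.2223, 0.2318, 0.1075, 0.0891, 0.0877, 0.0251, 0.0139]  mean=1.8235  Neff=6.4310  idx=[3, 5, 6, 6, 7, 7, 7, 8, 8, 8, 9, 10, 10, 11]
step 2: w=[0.0002, 0.0481, 0.0662, 0.0662, 0.1089, 0.1089, 0.1089, 0.1104, 0.1104, 0.1104, 0.0468, 0.0383, 0.0383, 0.0377]  mean=1.6359  Neff=11.1335  idx=[2, 3, 4, 4, 5, 6, 6, 7, 8, 8, 9, 10, 12, 13]
step 3: w=[0.0471, 0.0471, 0.0854, 0.0854, 0.0854, 0.0854, 0.0854, 0.0904, 0.0904, 0.0904, 0.0904, 0.0441, 0.0368, 0.0363]  mean=1.6547  Neff=12.7866  idx=[0, 1, 2, 3, 4, 5, 6, 6, 7, 8, 9, 10, 10, 12]

post_mean = 1.6547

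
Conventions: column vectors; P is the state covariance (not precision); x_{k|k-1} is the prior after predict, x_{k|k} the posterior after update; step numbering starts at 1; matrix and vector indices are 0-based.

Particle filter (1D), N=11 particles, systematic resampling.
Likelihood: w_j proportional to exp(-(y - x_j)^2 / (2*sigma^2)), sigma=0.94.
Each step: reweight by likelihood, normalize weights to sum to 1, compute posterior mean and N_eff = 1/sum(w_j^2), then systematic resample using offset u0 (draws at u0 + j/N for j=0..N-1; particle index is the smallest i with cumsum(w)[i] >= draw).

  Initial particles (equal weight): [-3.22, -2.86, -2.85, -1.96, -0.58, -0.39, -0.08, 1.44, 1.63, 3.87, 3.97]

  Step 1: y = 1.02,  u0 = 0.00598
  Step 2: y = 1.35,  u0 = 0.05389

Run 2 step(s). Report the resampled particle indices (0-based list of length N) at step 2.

step 1: w=[0.0000, 0.0001, 0.0001, 0.0023, 0.0838, 0.1158, 0.1799, 0.3228, 0.2890, 0.0036, 0.0026]  mean=0.8470  Neff=4.1571  idx=[4, 5, 5, 6, 6, 7, 7, 7, 8, 8, 8]
step 2: w=[0.0174, 0.0259, 0.0259, 0.0451, 0.0451, 0.1429, 0.1429, 0.1429, 0.1373, 0.1373, 0.1373]  mean=1.2511  Neff=8.0960  idx=[2, 4, 5, 6, 6, 7, 8, 8, 9, 10, 10]

resampled_idx = [2, 4, 5, 6, 6, 7, 8, 8, 9, 10, 10]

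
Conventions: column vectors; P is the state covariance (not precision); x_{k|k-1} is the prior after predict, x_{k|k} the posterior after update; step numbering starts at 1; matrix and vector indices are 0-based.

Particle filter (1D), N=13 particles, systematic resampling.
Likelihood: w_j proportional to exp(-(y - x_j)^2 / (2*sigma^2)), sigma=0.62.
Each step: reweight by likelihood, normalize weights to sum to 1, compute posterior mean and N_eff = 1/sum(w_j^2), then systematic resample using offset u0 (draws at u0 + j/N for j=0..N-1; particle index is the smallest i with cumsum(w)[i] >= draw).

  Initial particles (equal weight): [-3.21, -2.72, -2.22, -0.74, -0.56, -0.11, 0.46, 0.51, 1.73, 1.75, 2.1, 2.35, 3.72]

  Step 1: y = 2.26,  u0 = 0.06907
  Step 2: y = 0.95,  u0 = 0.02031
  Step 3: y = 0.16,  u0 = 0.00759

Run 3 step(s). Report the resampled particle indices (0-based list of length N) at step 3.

step 1: w=[0.0000, 0.0000, 0.0000, 0.0000, 0.0000, 0.0002, 0.0043, 0.0054, 0.2005, 0.2060, 0.2795, 0.2860, 0.0181]  mean=2.0384  Neff=4.1160  idx=[8, 8, 9, 9, 9, 10, 10, 10, 10, 11, 11, 11, 12]
step 2: w=[0.1433, 0.1433, 0.1376, 0.1376, 0.1376, 0.0566, 0.0566, 0.0566, 0.0566, 0.0247, 0.0247, 0.0247, 0.0000]  mean=1.8680  Neff=8.8872  idx=[0, 0, 1, 1, 2, 2, 3, 3, 4, 5, 6, 7, 9]
step 3: w=[0.1086, 0.1086, 0.1086, 0.1086, 0.1000, 0.1000, 0.1000, 0.1000, 0.1000, 0.0201, 0.0201, 0.0201, 0.0052]  mean=1.7655  Neff=10.1574  idx=[0, 0, 1, 2, 2, 3, 4, 5, 5, 6, 7, 8, 8]

resampled_idx = [0, 0, 1, 2, 2, 3, 4, 5, 5, 6, 7, 8, 8]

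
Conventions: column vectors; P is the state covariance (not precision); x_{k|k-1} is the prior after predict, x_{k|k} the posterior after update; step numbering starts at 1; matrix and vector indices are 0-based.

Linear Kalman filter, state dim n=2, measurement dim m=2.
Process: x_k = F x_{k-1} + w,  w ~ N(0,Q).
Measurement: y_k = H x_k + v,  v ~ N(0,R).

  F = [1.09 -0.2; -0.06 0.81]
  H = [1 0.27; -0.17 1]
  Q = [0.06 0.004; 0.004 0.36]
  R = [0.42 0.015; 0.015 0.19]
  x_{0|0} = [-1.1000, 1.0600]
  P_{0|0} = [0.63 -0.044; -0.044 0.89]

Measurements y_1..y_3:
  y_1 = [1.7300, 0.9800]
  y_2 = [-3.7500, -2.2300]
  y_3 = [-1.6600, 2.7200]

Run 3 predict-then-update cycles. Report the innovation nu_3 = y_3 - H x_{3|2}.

step 1: x^-=[-1.4110, 0.9246]  P^-=[0.8633 -0.2208; -0.2208 0.9505]  S=[1.2334 -0.0858; -0.0858 1.2405]  K=[0.6341 -0.2524; 0.0849 0.8023]  nu=[2.8914, -0.1845]  x^+=[0.4689, 1.0220]  P^+=[0.2609 0.0059; 0.0059 0.1547]
step 2: x^-=[0.3067, 0.7997]  P^-=[0.3736 -0.0328; -0.0328 0.4619]  S=[0.8096 0.0449; 0.0449 0.6738]  K=[0.4602 -0.1736; 0.0753 0.6887]  nu=[-4.2726, -2.9775]  x^+=[-1.1425, -1.5728]  P^+=[0.1890 0.0060; 0.0060 0.1330]
step 3: x^-=[-0.9308, -1.2054]  P^-=[0.2873 -0.0245; -0.0245 0.4474]  S=[0.7267 0.0636; 0.0636 0.6540]  K=[0.3994 -0.1510; 0.0727 0.6833]  nu=[-0.4038, 3.7672]  x^+=[-1.6608, 1.3395]  P^+=[0.1641 0.0052; 0.0052 0.1318]

innov = [-0.4038, 3.7672]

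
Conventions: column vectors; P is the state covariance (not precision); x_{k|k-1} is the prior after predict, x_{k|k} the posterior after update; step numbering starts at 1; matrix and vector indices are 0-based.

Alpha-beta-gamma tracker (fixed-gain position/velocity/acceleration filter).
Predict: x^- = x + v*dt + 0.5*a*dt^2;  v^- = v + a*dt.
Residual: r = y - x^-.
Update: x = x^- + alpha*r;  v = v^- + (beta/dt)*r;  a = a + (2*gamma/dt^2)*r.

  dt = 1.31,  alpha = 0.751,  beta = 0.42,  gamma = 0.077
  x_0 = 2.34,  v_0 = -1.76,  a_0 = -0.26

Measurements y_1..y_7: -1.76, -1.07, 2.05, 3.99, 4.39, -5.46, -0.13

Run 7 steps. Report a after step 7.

a_post = -0.2415

step 1: x_pred=-0.1887  r=-1.5713  x^+=-1.3687  v^+=-2.6044  a^+=-0.4010
step 2: x_pred=-5.1246  r=4.0546  x^+=-2.0796  v^+=-1.8298  a^+=-0.0372
step 3: x_pred=-4.5085  r=6.5585  x^+=0.4169  v^+=0.2243  a^+=0.5514
step 4: x_pred=1.1839  r=2.8061  x^+=3.2913  v^+=1.8463  a^+=0.8032
step 5: x_pred=6.3991  r=-2.0091  x^+=4.8903  v^+=2.2543  a^+=0.6229
step 6: x_pred=8.3779  r=-13.8379  x^+=-2.0144  v^+=-1.3662  a^+=-0.6189
step 7: x_pred=-4.3351  r=4.2051  x^+=-1.1771  v^+=-0.8287  a^+=-0.2415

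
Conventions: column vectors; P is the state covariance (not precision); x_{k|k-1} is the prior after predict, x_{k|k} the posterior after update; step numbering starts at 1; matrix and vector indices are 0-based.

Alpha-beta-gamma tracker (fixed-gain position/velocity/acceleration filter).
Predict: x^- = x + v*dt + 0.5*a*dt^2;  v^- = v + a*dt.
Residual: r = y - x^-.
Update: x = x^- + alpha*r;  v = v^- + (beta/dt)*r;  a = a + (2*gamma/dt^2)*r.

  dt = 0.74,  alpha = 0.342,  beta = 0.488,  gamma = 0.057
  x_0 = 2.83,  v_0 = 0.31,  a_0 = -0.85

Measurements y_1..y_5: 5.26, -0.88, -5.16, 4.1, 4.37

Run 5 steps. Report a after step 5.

step 1: x_pred=2.8267  r=2.4333  x^+=3.6589  v^+=1.2857  a^+=-0.3434
step 2: x_pred=4.5162  r=-5.3962  x^+=2.6707  v^+=-2.5271  a^+=-1.4668
step 3: x_pred=0.3991  r=-5.5591  x^+=-1.5021  v^+=-7.2785  a^+=-2.6241
step 4: x_pred=-7.6067  r=11.7067  x^+=-3.6030  v^+=-1.5003  a^+=-0.1870
step 5: x_pred=-4.7644  r=9.1344  x^+=-1.6404  v^+=4.3851  a^+=1.7146

a_post = 1.7146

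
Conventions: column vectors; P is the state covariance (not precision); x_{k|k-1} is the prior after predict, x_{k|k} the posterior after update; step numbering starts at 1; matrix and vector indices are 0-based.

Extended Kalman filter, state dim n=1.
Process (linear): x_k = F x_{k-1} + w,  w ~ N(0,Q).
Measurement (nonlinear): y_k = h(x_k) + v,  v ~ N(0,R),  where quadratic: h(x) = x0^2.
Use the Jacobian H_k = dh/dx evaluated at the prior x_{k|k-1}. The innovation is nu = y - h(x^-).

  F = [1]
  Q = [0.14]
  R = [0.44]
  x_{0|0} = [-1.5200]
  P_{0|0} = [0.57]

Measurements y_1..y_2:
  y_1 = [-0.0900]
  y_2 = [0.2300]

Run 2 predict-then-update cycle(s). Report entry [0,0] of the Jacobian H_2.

step 1: x^-=[-1.5200]  P^-=[0.7100]  H_jac=[-3.0400]  S=[7.0015]  K=[-0.3083]  nu=[-2.4004]  x^+=[-0.7800]  P^+=[0.0446]
step 2: x^-=[-0.7800]  P^-=[0.1846]  H_jac=[-1.5600]  S=[0.8893]  K=[-0.3239]  nu=[-0.3784]  x^+=[-0.6575]  P^+=[0.0913]

H_jac[0,0] = -1.5600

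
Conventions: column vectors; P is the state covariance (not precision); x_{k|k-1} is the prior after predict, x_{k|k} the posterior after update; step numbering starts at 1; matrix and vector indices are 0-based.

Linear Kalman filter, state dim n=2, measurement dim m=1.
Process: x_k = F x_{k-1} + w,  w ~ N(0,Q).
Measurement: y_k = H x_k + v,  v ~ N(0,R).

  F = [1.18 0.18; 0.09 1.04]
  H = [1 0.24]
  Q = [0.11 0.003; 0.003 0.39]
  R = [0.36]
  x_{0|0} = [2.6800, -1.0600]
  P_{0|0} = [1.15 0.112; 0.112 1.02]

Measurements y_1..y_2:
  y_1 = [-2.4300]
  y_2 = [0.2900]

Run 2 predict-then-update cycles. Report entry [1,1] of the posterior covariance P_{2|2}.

step 1: x^-=[2.9716, -0.8612]  P^-=[1.7919 0.4553; 0.4553 1.5235]  S=[2.4582]  K=[0.7734; 0.3340]  nu=[-5.1949]  x^+=[-1.0461, -2.5962]  P^+=[0.3215 -0.1796; -0.1796 1.2493]
step 2: x^-=[-1.7017, -2.7942]  P^-=[0.5219 0.0477; 0.0477 1.7103]  S=[1.0033]  K=[0.5316; 0.4567]  nu=[2.6623]  x^+=[-0.2865, -1.5784]  P^+=[0.2384 -0.1959; -0.1959 1.5010]

P_post[1,1] = 1.5010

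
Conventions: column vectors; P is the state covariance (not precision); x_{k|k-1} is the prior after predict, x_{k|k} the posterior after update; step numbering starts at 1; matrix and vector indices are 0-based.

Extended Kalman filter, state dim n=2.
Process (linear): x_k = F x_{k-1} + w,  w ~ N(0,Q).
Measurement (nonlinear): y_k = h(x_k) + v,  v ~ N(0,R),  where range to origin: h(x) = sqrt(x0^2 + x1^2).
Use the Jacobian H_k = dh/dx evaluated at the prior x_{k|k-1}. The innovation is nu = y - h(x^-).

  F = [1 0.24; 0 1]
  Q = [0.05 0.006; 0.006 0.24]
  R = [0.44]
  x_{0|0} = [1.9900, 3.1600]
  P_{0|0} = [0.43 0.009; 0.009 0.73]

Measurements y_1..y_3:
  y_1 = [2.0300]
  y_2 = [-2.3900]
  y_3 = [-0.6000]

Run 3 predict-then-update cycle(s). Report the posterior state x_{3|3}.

x_post = [0.2388, 0.1903]

step 1: x^-=[2.7484, 3.1600]  P^-=[0.5264 0.1902; 0.1902 0.9700]  H_jac=[0.6563 0.7545]  S=[1.4073]  K=[0.3474; 0.6088]  nu=[-2.1580]  x^+=[1.9986, 1.8463]  P^+=[0.3565 -0.1075; -0.1075 0.4485]
step 2: x^-=[2.4417, 1.8463]  P^-=[0.3807 0.0062; 0.0062 0.6885]  H_jac=[0.7976 0.6031]  S=[0.9386]  K=[0.3275; 0.4476]  nu=[-5.4512]  x^+=[0.6563, -0.5938]  P^+=[0.2801 -0.1314; -0.1314 0.5004]
step 3: x^-=[0.5138, -0.5938]  P^-=[0.2958 -0.0053; -0.0053 0.7404]  H_jac=[0.6543 -0.7562]  S=[0.9953]  K=[0.1985; -0.5660]  nu=[-1.3853]  x^+=[0.2388, 0.1903]  P^+=[0.2566 0.1065; 0.1065 0.4215]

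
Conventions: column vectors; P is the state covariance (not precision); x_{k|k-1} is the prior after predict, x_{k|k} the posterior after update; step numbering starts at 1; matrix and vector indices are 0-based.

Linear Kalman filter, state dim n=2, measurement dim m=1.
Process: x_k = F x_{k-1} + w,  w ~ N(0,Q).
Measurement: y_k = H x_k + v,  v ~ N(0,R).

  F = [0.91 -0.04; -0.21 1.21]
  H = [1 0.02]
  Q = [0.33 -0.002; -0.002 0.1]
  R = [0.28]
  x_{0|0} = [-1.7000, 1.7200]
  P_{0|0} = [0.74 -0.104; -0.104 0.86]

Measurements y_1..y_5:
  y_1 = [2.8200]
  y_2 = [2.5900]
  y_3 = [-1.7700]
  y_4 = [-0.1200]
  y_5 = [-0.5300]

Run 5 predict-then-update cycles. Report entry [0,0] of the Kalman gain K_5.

step 1: x^-=[-1.6158, 2.4382]  P^-=[0.9517 -0.3004; -0.3004 1.4446]  S=[1.2203]  K=[0.7750; -0.2225]  nu=[4.3870]  x^+=[1.7841, 1.4620]  P^+=[0.2188 -0.0900; -0.0900 1.3842]
step 2: x^-=[1.5651, 1.3944]  P^-=[0.5200 -0.2106; -0.2106 2.1820]  S=[0.7924]  K=[0.6509; -0.2108]  nu=[0.9970]  x^+=[2.2140, 1.1842]  P^+=[0.1843 -0.1019; -0.1019 2.1468]
step 3: x^-=[1.9674, 0.9680]  P^-=[0.4935 -0.2542; -0.2542 3.3030]  S=[0.7646]  K=[0.6387; -0.2461]  nu=[-3.7567]  x^+=[-0.4321, 1.8925]  P^+=[0.1815 -0.1340; -0.1340 3.2567]
step 4: x^-=[-0.4689, 2.3807]  P^-=[0.4953 -0.3430; -0.3430 4.9443]  S=[0.7635]  K=[0.6397; -0.3198]  nu=[0.3013]  x^+=[-0.2762, 2.2844]  P^+=[0.1828 -0.1869; -0.1869 4.8662]
step 5: x^-=[-0.3427, 2.8221]  P^-=[0.5028 -0.4798; -0.4798 7.3277]  S=[0.7665]  K=[0.6434; -0.4347]  nu=[-0.2437]  x^+=[-0.4995, 2.9280]  P^+=[0.1855 -0.2654; -0.2654 7.1828]

K[0,0] = 0.6434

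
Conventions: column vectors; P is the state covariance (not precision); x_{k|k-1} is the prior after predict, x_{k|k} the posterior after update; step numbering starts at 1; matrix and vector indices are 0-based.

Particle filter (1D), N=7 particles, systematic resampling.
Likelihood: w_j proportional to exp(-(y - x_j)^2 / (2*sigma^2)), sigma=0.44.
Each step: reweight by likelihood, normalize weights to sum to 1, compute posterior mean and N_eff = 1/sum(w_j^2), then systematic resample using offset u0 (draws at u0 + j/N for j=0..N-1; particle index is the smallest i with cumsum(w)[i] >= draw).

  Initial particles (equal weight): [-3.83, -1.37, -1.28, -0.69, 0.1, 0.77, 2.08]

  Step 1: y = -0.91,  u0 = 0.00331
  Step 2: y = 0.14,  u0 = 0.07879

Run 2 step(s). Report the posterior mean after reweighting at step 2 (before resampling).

step 1: w=[0.0000, 0.2589, 0.3140, 0.3947, 0.0321, 0.0003, 0.0000]  mean=-1.0255  Neff=3.1014  idx=[1, 1, 2, 2, 3, 3, 3]
step 2: w=[0.0053, 0.0053, 0.0105, 0.0105, 0.3228, 0.3228, 0.3228]  mean=-0.7096  Neff=3.1958  idx=[4, 4, 5, 5, 5, 6, 6]

post_mean = -0.7096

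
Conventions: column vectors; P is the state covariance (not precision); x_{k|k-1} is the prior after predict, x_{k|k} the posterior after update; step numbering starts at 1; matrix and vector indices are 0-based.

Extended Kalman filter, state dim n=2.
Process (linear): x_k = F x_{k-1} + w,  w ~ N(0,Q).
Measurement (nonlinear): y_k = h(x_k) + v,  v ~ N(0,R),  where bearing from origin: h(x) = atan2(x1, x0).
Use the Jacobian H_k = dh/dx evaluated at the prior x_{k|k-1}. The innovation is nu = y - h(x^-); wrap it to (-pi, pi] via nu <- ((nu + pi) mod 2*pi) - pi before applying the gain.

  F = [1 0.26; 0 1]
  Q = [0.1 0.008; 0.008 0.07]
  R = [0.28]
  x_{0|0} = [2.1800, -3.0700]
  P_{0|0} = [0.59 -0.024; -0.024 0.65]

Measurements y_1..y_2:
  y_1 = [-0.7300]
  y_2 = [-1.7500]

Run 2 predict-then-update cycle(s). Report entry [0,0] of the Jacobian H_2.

step 1: x^-=[1.3818, -3.0700]  P^-=[0.7215 0.1530; 0.1530 0.7200]  H_jac=[0.2709 0.1219]  S=[0.3537]  K=[0.6052; 0.3653]  nu=[0.4179]  x^+=[1.6347, -2.9174]  P^+=[0.5919 0.0748; 0.0748 0.6728]
step 2: x^-=[0.8762, -2.9174]  P^-=[0.7763 0.2577; 0.2577 0.7428]  H_jac=[0.3144 0.0944]  S=[0.3787]  K=[0.7088; 0.3992]  nu=[-0.4710]  x^+=[0.5423, -3.1054]  P^+=[0.5860 0.1506; 0.1506 0.6824]

H_jac[0,0] = 0.3144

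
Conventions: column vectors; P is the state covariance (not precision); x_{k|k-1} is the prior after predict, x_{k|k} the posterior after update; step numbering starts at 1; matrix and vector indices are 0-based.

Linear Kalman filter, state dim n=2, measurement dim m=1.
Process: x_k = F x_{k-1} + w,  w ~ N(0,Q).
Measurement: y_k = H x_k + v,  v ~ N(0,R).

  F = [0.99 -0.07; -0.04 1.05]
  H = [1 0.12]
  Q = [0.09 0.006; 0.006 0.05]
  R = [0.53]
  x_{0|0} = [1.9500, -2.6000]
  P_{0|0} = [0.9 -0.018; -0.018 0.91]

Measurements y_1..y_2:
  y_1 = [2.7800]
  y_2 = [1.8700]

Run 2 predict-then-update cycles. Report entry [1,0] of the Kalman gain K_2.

step 1: x^-=[2.1125, -2.8080]  P^-=[0.9790 -0.1153; -0.1153 1.0562]  S=[1.4966]  K=[0.6449; 0.0077]  nu=[1.0045]  x^+=[2.7603, -2.8003]  P^+=[0.3565 -0.1227; -0.1227 1.0561]
step 2: x^-=[2.9287, -3.0507]  P^-=[0.4616 -0.2136; -0.2136 1.2253]  S=[0.9580]  K=[0.4551; -0.0695]  nu=[-0.6926]  x^+=[2.6135, -3.0026]  P^+=[0.2632 -0.1833; -0.1833 1.2206]

K[1,0] = -0.0695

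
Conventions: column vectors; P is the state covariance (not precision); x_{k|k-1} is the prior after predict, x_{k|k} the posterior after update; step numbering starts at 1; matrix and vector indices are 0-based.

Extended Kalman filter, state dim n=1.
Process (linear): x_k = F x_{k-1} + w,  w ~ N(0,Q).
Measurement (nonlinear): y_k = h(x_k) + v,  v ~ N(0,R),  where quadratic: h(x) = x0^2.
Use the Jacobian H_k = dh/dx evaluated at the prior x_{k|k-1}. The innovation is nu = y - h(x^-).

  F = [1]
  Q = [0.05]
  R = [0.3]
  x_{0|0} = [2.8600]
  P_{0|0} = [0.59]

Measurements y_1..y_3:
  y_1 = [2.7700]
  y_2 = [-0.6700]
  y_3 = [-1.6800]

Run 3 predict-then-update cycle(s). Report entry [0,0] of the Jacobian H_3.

step 1: x^-=[2.8600]  P^-=[0.6400]  H_jac=[5.7200]  S=[21.2398]  K=[0.1724]  nu=[-5.4096]  x^+=[1.9276]  P^+=[0.0090]
step 2: x^-=[1.9276]  P^-=[0.0590]  H_jac=[3.8552]  S=[1.1775]  K=[0.1933]  nu=[-4.3857]  x^+=[1.0799]  P^+=[0.0150]
step 3: x^-=[1.0799]  P^-=[0.0650]  H_jac=[2.1597]  S=[0.6034]  K=[0.2328]  nu=[-2.8461]  x^+=[0.4173]  P^+=[0.0323]

H_jac[0,0] = 2.1597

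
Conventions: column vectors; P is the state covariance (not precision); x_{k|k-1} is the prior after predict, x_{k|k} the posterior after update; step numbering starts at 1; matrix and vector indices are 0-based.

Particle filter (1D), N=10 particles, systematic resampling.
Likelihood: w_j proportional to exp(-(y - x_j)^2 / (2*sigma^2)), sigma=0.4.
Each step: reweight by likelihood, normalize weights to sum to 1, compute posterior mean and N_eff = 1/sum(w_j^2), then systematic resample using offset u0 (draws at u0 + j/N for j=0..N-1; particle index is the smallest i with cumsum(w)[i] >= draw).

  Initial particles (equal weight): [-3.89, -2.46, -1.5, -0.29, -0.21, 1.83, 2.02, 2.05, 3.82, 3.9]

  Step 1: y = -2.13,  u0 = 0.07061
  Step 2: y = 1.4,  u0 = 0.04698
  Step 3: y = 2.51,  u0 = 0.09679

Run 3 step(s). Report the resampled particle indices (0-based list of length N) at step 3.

step 1: w=[0.0001, 0.7109, 0.2890, 0.0000, 0.0000, 0.0000, 0.0000, 0.0000, 0.0000, 0.0000]  mean=-2.1826  Neff=1.6981  idx=[1, 1, 1, 1, 1, 1, 1, 2, 2, 2]
step 2: w=[0.0000, 0.0000, 0.0000, 0.0000, 0.0000, 0.0000, 0.0000, 0.3333, 0.3333, 0.3333]  mean=-1.5000  Neff=3.0000  idx=[7, 7, 7, 8, 8, 8, 8, 9, 9, 9]
step 3: w=[0.1000, 0.1000, 0.1000, 0.1000, 0.1000, 0.1000, 0.1000, 0.1000, 0.1000, 0.1000]  mean=-1.5000  Neff=10.0000  idx=[0, 1, 2, 3, 4, 5, 6, 7, 8, 9]

resampled_idx = [0, 1, 2, 3, 4, 5, 6, 7, 8, 9]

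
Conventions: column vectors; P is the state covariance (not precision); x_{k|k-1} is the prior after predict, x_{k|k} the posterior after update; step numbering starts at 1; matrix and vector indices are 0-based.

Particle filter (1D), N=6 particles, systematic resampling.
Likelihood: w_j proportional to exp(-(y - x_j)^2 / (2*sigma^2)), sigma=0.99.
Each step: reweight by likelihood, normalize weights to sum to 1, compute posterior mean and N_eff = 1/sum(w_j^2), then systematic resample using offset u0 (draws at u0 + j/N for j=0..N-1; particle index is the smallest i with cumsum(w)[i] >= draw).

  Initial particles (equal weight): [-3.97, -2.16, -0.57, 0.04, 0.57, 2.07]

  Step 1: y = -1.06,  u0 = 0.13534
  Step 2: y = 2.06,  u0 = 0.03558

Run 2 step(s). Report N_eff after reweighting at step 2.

step 1: w=[0.0059, 0.2407, 0.3947, 0.2407, 0.1150, 0.0030]  mean=-0.6869  Neff=3.5100  idx=[1, 2, 2, 2, 3, 4]
step 2: w=[0.0002, 0.0548, 0.0548, 0.0548, 0.2331, 0.6022]  mean=0.2583  Neff=2.3477  idx=[1, 4, 4, 5, 5, 5]

N_eff = 2.3477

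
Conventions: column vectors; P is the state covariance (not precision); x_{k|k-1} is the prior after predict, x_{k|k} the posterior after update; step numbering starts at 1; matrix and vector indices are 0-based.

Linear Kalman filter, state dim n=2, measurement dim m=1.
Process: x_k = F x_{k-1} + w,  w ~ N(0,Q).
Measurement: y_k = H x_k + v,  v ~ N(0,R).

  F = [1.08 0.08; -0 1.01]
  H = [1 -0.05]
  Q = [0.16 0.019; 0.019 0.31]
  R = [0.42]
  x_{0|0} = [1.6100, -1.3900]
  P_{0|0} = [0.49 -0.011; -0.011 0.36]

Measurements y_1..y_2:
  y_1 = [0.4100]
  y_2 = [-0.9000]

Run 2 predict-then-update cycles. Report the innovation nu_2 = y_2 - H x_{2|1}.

innov = [-1.7333]

step 1: x^-=[1.6276, -1.4039]  P^-=[0.7319 0.0361; 0.0361 0.6772]  S=[1.1500]  K=[0.6349; 0.0019]  nu=[-1.2878]  x^+=[0.8100, -1.4064]  P^+=[0.2684 0.0347; 0.0347 0.6772]
step 2: x^-=[0.7623, -1.4205]  P^-=[0.4834 0.1115; 0.1115 1.0008]  S=[0.8947]  K=[0.5340; 0.0687]  nu=[-1.7333]  x^+=[-0.1633, -1.5396]  P^+=[0.2282 0.0787; 0.0787 0.9966]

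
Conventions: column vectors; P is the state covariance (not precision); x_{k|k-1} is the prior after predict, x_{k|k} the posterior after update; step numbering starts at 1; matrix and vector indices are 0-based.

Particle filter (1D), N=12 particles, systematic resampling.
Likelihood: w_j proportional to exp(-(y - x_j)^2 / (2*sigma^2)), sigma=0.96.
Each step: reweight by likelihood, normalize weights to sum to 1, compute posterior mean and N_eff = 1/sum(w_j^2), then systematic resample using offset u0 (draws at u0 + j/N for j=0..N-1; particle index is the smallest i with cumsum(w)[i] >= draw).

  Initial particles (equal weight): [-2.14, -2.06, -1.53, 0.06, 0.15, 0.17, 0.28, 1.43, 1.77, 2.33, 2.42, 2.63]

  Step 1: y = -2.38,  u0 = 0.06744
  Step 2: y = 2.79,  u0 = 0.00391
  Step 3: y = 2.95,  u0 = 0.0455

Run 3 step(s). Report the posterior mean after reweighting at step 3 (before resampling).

post_mean = 0.1698

step 1: w=[0.3573, 0.3487, 0.2491, 0.0146, 0.0114, 0.0108, 0.0079, 0.0001, 0.0000, 0.0000, 0.0000, 0.0000]  mean=-1.8570  Neff=3.2072  idx=[0, 0, 0, 0, 1, 1, 1, 1, 2, 2, 2, 5]
step 2: w=[0.0001, 0.0001, 0.0001, 0.0001, 0.0001, 0.0001, 0.0001, 0.0001, 0.0017, 0.0017, 0.0017, 0.9943]  mean=0.1598  Neff=1.0116  idx=[9, 11, 11, 11, 11, 11, 11, 11, 11, 11, 11, 11]
step 3: w=[0.0001, 0.0909, 0.0909, 0.0909, 0.0909, 0.0909, 0.0909, 0.0909, 0.0909, 0.0909, 0.0909, 0.0909]  mean=0.1698  Neff=11.0025  idx=[1, 2, 3, 4, 5, 6, 6, 7, 8, 9, 10, 11]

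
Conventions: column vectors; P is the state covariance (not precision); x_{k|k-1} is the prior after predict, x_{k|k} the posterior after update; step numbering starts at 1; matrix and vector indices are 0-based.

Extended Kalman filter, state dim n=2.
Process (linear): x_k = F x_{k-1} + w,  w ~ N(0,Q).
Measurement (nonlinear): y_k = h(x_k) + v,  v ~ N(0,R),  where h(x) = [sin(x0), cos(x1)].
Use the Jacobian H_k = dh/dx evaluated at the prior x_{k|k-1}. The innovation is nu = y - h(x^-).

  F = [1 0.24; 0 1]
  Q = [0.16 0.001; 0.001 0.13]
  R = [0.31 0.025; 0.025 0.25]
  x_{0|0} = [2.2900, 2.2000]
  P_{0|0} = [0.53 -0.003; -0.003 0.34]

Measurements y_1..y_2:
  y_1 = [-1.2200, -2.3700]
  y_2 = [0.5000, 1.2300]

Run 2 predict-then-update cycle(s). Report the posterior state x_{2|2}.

x_post = [4.9628, 4.1877]

step 1: x^-=[2.8180, 2.2000]  P^-=[0.7081 0.0796; 0.0796 0.4700]  H_jac=[-0.9481 0.0000; 0.0000 -0.8085]  S=[0.9465 0.0860; 0.0860 0.5572]  K=[-0.7088 -0.0061; -0.0180 -0.6792]  nu=[-1.5380, -1.7815]  x^+=[3.9189, 3.4376]  P^+=[0.2319 0.0238; 0.0238 0.2106]
step 2: x^-=[4.7439, 3.4376]  P^-=[0.4155 0.0753; 0.0753 0.3406]  H_jac=[0.0315 0.0000; 0.0000 0.2917]  S=[0.3104 0.0257; 0.0257 0.2790]  K=[0.0359 0.0755; -0.0220 0.3581]  nu=[1.4995, 2.1865]  x^+=[4.9628, 4.1877]  P^+=[0.4133 0.0678; 0.0678 0.3050]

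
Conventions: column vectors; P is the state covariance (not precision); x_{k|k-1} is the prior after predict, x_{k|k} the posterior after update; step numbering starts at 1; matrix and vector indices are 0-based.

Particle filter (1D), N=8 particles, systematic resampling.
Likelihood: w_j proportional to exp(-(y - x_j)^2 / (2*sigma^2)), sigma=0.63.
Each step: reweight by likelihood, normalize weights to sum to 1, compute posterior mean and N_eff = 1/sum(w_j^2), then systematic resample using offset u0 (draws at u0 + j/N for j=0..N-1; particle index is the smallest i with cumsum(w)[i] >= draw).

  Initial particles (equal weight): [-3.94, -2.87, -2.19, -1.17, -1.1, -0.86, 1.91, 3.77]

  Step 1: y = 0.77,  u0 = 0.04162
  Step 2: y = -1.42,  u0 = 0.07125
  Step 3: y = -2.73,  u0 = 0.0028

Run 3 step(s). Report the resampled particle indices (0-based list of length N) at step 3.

resampled_idx = [0, 0, 1, 2, 2, 3, 4, 6]

step 1: w=[0.0000, 0.0000, 0.0001, 0.0348, 0.0487, 0.1404, 0.7760, 0.0000]  mean=1.2671  Neff=1.5989  idx=[4, 5, 6, 6, 6, 6, 6, 6]
step 2: w=[0.5661, 0.4339, 0.0000, 0.0000, 0.0000, 0.0000, 0.0000, 0.0000]  mean=-0.9959  Neff=1.9656  idx=[0, 0, 0, 0, 1, 1, 1, 1]
step 3: w=[0.1856, 0.1856, 0.1856, 0.1856, 0.0644, 0.0644, 0.0644, 0.0644]  mean=-1.0382  Neff=6.4781  idx=[0, 0, 1, 2, 2, 3, 4, 6]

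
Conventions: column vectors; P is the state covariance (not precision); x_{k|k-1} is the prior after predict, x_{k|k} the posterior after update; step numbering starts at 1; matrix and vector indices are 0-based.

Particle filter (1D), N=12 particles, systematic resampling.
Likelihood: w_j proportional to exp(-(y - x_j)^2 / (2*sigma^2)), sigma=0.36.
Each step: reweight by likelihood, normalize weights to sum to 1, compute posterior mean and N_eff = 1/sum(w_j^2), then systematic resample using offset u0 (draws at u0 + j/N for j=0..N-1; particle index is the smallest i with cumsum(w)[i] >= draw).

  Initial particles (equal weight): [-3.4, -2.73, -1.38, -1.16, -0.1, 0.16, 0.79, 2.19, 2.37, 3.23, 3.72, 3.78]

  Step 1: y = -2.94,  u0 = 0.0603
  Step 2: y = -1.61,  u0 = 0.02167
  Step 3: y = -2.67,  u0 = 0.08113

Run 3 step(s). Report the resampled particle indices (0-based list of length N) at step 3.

step 1: w=[0.3438, 0.6561, 0.0001, 0.0000, 0.0000, 0.0000, 0.0000, 0.0000, 0.0000, 0.0000, 0.0000, 0.0000]  mean=-2.9603  Neff=1.8225  idx=[0, 0, 0, 0, 1, 1, 1, 1, 1, 1, 1, 1]
step 2: w=[0.0001, 0.0001, 0.0001, 0.0001, 0.1250, 0.1250, 0.1250, 0.1250, 0.1250, 0.1250, 0.1250, 0.1250]  mean=-2.7302  Neff=8.0043  idx=[4, 4, 5, 6, 6, 7, 8, 8, 9, 10, 10, 11]
step 3: w=[0.0833, 0.0833, 0.0833, 0.0833, 0.0833, 0.0833, 0.0833, 0.0833, 0.0833, 0.0833, 0.0833, 0.0833]  mean=-2.7300  Neff=12.0000  idx=[0, 1, 2, 3, 4, 5, 6, 7, 8, 9, 10, 11]

resampled_idx = [0, 1, 2, 3, 4, 5, 6, 7, 8, 9, 10, 11]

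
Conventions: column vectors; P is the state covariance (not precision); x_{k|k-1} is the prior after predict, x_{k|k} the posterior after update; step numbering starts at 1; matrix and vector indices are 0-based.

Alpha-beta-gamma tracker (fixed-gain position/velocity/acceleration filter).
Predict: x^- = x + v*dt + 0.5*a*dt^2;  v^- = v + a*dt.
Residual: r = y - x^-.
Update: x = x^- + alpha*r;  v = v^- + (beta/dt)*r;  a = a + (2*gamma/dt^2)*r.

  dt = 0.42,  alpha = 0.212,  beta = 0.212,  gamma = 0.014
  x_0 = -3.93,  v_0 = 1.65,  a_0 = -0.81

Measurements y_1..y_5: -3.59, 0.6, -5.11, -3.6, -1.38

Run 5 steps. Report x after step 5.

x_post = -2.3941

step 1: x_pred=-3.3084  r=-0.2816  x^+=-3.3681  v^+=1.1677  a^+=-0.8547
step 2: x_pred=-2.9531  r=3.5531  x^+=-2.1998  v^+=2.6022  a^+=-0.2907
step 3: x_pred=-1.1326  r=-3.9774  x^+=-1.9758  v^+=0.4724  a^+=-0.9220
step 4: x_pred=-1.8587  r=-1.7413  x^+=-2.2278  v^+=-0.7938  a^+=-1.1984
step 5: x_pred=-2.6669  r=1.2869  x^+=-2.3941  v^+=-0.6475  a^+=-0.9942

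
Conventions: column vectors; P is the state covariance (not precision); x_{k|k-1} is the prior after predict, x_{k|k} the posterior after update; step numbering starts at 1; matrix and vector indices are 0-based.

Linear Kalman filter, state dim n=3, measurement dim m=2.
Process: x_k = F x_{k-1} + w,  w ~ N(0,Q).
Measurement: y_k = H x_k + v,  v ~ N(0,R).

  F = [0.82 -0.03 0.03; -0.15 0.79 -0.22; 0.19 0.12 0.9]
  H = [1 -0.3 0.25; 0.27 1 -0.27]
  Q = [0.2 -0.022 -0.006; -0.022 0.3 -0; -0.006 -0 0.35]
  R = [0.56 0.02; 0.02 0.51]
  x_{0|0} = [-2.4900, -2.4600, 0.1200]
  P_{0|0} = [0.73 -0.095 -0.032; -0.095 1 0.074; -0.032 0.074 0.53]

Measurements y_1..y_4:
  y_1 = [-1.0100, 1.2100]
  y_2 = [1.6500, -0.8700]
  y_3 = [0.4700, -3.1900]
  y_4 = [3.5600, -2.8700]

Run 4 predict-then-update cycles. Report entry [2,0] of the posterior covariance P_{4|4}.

P_post[2,0] = -0.0788

step 1: x^-=[-1.9644, -1.5963, -0.6603]  P^-=[0.6952 -0.1928 0.0841; -0.1928 0.9609 0.0128; 0.0841 0.0128 0.8208]  S=[1.5488 -0.3259; -0.3259 1.4581]  K=[0.5202 0.0972; -0.1866 0.5792; 0.1652 -0.0907]  nu=[0.6406, 3.1584]  x^+=[-1.3241, 0.1135, -0.8409]  P^+=[0.2952 -0.0322 -0.0463; -0.0322 0.3473 0.1739; -0.0463 0.1739 0.7567]
step 2: x^-=[-1.1144, 0.4732, -0.9947]  P^-=[0.3985 -0.0787 0.0177; -0.0787 0.5042 -0.0024; 0.0177 -0.0024 0.9989]  S=[1.1227 -0.1678; -0.1678 1.0722]  K=[0.3924 0.0839; -0.1413 0.4289; 0.2064 -0.2170]  nu=[3.1550, -1.3109]  x^+=[0.0138, -0.5347, -0.0592]  P^+=[0.2291 -0.0288 -0.0651; -0.0288 0.2642 0.1501; -0.0651 0.1501 0.8855]
step 3: x^-=[0.0256, -0.4114, -0.1148]  P^-=[0.3530 -0.0645 -0.0020; -0.0645 0.4632 -0.0463; -0.0020 -0.0463 1.0882]  S=[1.0674 -0.1713; -0.1713 1.0688]  K=[0.3624 0.0874; -0.1361 0.4070; 0.2206 -0.2834]  nu=[0.3497, -2.8165]  x^+=[-0.0939, -1.6054, 0.7605]  P^+=[0.2155 -0.0266 -0.0751; -0.0266 0.2474 0.1310; -0.0751 0.1310 0.9290]
step 4: x^-=[-0.0060, -1.4215, 0.4739]  P^-=[0.3433 -0.0600 -0.0096; -0.0600 0.4600 -0.0672; -0.0096 -0.0672 1.1152]  S=[1.0557 -0.1760; -0.1760 1.0817]  K=[0.3551 0.0904; -0.1360 0.4050; 0.2230 -0.3066]  nu=[3.0211, -1.3189]  x^+=[0.9474, -2.3664, 1.5519]  P^+=[0.2127 -0.0255 -0.0788; -0.0255 0.2437 0.1224; -0.0788 0.1224 0.9370]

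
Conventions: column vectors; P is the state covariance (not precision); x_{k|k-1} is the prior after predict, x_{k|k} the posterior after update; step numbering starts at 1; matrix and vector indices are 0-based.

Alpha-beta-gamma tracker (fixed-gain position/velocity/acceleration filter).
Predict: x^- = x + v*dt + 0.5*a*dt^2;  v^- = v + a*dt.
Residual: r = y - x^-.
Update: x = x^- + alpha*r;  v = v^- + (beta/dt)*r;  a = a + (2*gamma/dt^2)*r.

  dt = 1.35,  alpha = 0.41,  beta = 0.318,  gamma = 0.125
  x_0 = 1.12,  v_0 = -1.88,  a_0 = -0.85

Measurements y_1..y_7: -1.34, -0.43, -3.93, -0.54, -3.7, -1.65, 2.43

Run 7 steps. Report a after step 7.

a_post = 0.4106

step 1: x_pred=-2.1926  r=0.8526  x^+=-1.8430  v^+=-2.8267  a^+=-0.7331
step 2: x_pred=-6.3270  r=5.8970  x^+=-3.9092  v^+=-2.4272  a^+=0.0759
step 3: x_pred=-7.1168  r=3.1868  x^+=-5.8102  v^+=-1.5741  a^+=0.5130
step 4: x_pred=-7.4678  r=6.9278  x^+=-4.6274  v^+=0.7503  a^+=1.4633
step 5: x_pred=-2.2810  r=-1.4190  x^+=-2.8628  v^+=2.3916  a^+=1.2687
step 6: x_pred=1.5220  r=-3.1720  x^+=0.2215  v^+=3.3571  a^+=0.8336
step 7: x_pred=5.5132  r=-3.0832  x^+=4.2491  v^+=3.7562  a^+=0.4106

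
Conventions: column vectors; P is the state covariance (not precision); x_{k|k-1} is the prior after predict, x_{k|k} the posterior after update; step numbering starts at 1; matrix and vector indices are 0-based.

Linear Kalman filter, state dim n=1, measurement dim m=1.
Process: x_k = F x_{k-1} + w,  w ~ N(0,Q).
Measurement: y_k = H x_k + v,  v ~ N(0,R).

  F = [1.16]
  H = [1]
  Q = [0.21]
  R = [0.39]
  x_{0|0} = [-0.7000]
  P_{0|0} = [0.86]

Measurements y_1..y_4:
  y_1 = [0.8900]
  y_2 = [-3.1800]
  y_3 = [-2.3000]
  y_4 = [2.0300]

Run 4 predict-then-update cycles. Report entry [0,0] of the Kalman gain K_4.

step 1: x^-=[-0.8120]  P^-=[1.3672]  S=[1.7572]  K=[0.7781]  nu=[1.7020]  x^+=[0.5123]  P^+=[0.3034]
step 2: x^-=[0.5942]  P^-=[0.6183]  S=[1.0083]  K=[0.6132]  nu=[-3.7742]  x^+=[-1.7202]  P^+=[0.2392]
step 3: x^-=[-1.9954]  P^-=[0.5318]  S=[0.9218]  K=[0.5769]  nu=[-0.3046]  x^+=[-2.1711]  P^+=[0.2250]
step 4: x^-=[-2.5185]  P^-=[0.5128]  S=[0.9028]  K=[0.5680]  nu=[4.5485]  x^+=[0.0650]  P^+=[0.2215]

K[0,0] = 0.5680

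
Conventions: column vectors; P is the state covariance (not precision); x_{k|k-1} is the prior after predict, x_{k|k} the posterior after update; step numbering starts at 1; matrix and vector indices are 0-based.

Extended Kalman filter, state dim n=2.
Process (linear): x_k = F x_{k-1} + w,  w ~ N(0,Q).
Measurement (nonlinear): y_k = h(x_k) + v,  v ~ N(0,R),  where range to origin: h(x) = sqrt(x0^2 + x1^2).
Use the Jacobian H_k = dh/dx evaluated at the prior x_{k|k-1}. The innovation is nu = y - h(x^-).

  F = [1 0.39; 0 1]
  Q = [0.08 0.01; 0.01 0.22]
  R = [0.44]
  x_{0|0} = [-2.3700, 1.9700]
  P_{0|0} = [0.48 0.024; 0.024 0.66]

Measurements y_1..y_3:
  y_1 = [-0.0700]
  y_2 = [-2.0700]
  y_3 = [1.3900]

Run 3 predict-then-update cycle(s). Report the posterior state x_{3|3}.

step 1: x^-=[-1.6017, 1.9700]  P^-=[0.6791 0.2914; 0.2914 0.8800]  H_jac=[-0.6308 0.7759]  S=[0.9548]  K=[-0.2119; 0.5226]  nu=[-2.6090]  x^+=[-1.0489, 0.6066]  P^+=[0.6362 0.3971; 0.3971 0.6192]
step 2: x^-=[-0.8123, 0.6066]  P^-=[1.1202 0.6486; 0.6486 0.8392]  H_jac=[-0.8013 0.5983]  S=[0.8377]  K=[-0.6082; -0.0210]  nu=[-3.0838]  x^+=[1.0632, 0.6714]  P^+=[0.8103 0.6379; 0.6379 0.8389]
step 3: x^-=[1.3251, 0.6714]  P^-=[1.5155 0.9751; 0.9751 1.0589]  H_jac=[0.8920 0.4520]  S=[2.6485]  K=[0.6768; 0.5091]  nu=[-0.0954]  x^+=[1.2605, 0.6228]  P^+=[0.3022 0.0625; 0.0625 0.3724]

x_post = [1.2605, 0.6228]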